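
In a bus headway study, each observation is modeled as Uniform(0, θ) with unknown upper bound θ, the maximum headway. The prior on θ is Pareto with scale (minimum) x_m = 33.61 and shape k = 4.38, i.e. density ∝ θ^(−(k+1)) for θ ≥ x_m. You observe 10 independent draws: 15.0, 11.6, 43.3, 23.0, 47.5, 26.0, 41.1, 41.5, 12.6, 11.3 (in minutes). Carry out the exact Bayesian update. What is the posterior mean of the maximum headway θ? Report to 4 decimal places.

51.0501

A Pareto(scale x_m, shape k) prior on the upper bound θ of Uniform(0, θ) is conjugate: posterior is Pareto(max(x_m, max xᵢ), k + n).
Sample maximum = 47.5; prior scale x_m = 33.61 → posterior scale = max = 47.50.
Posterior shape = 4.38 + 10 = 14.38.
E[θ|data] = k·x_m/(k−1) = 14.38·47.50/13.38 = 51.0501.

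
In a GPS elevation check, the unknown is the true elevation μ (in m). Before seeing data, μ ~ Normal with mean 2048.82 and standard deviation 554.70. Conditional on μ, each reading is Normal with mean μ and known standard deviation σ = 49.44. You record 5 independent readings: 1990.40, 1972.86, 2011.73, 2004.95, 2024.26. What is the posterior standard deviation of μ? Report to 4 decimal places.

For Normal data with known variance σ², a Normal(μ₀, σ₀²) prior on μ is conjugate. Posterior precision = 1/σ₀² + n/σ²; posterior mean is the precision-weighted average of μ₀ and x̄.
σ₀² = 554.70² = 307692.09, σ² = 49.44² = 2444.3136; σ² + n·σ₀² = 2444.3136 + 5·307692.09 = 1540904.7636.
Posterior precision = 1/σ₀² + n/σ² = 1/307692.09 + 5/2444.3136 = (σ² + n·σ₀²)/(σ₀²σ²) = 1540904.7636/(307692.09·2444.3136); posterior variance σₙ² = σ₀²σ²/(σ² + n·σ₀²) = 307692.09·2444.3136/1540904.7636 = 488.087245.
Posterior SD = √σₙ² = √(307692.09·2444.3136/1540904.7636) = 22.0927.

22.0927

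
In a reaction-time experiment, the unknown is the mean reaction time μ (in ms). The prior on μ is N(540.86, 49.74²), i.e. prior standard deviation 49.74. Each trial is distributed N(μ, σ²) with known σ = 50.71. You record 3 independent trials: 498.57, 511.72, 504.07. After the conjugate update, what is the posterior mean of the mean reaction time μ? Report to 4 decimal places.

514.0688

For Normal data with known variance σ², a Normal(μ₀, σ₀²) prior on μ is conjugate. Posterior precision = 1/σ₀² + n/σ²; posterior mean is the precision-weighted average of μ₀ and x̄.
Σxᵢ = 498.57 + 511.72 + 504.07 = 1514.36, so n·x̄ = 1514.36.
σ₀² = 49.74² = 2474.0676, σ² = 50.71² = 2571.5041; σ² + n·σ₀² = 2571.5041 + 3·2474.0676 = 9993.7069.
Posterior mean = (μ₀/σ₀² + n·x̄/σ²)/(1/σ₀² + n/σ²) = (σ²·μ₀ + σ₀²·n·x̄)/(σ² + n·σ₀²) = (2571.5041·540.86 + 2474.0676·1514.36)/9993.7069 = 5137452.718262/9993.7069 = 514.0688.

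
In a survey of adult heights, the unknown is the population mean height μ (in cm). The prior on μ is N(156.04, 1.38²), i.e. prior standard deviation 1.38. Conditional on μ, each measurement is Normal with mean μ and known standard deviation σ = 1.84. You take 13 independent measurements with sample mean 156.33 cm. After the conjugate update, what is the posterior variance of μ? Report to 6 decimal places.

0.229101

For Normal data with known variance σ², a Normal(μ₀, σ₀²) prior on μ is conjugate. Posterior precision = 1/σ₀² + n/σ²; posterior mean is the precision-weighted average of μ₀ and x̄.
σ₀² = 1.38² = 1.9044, σ² = 1.84² = 3.3856; σ² + n·σ₀² = 3.3856 + 13·1.9044 = 28.1428.
Posterior precision = 1/σ₀² + n/σ² = 1/1.9044 + 13/3.3856 = (σ² + n·σ₀²)/(σ₀²σ²) = 28.1428/(1.9044·3.3856); posterior variance σₙ² = σ₀²σ²/(σ² + n·σ₀²) = 1.9044·3.3856/28.1428 = 0.229101.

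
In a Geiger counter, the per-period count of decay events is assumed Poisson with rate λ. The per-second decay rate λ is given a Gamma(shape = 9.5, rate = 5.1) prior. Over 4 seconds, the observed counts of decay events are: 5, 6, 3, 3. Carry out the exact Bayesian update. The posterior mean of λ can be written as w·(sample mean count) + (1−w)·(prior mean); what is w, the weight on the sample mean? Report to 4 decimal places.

With a Gamma(shape α, rate β) prior, the Poisson likelihood is conjugate: the posterior is Gamma(α + ΣXᵢ, β + n).
Posterior mean = (α₀+S)/(β₀+n) = [n/(β₀+n)]·(S/n) + [β₀/(β₀+n)]·(α₀/β₀), so only n and β₀ enter the weight.
Weight on data w = n/(β₀+n) = 4/(5.1+4) = 4/9.1 = 0.4396.

0.4396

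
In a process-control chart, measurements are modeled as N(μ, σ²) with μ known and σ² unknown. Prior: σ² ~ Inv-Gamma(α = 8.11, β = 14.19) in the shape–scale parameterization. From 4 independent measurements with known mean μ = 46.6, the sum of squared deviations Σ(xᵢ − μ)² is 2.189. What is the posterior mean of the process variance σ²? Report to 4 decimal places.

With known mean μ and an Inverse-Gamma(α, β) prior on σ², the Normal likelihood is conjugate: posterior is Inv-Gamma(α + n/2, β + Σ(xᵢ−μ)²/2).
Posterior: Inv-Gamma(8.11 + 4/2, 14.19 + 2.189/2) = Inv-Gamma(10.11, 15.2845).
E[σ²|data] = β/(α−1) = 15.2845/9.11 = 1.6778.

1.6778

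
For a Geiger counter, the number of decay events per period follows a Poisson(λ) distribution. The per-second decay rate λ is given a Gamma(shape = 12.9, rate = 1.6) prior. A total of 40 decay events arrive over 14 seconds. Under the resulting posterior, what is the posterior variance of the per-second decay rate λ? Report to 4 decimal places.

0.2174

With a Gamma(shape α, rate β) prior, the Poisson likelihood is conjugate: the posterior is Gamma(α + ΣXᵢ, β + n).
Posterior: Gamma(α+S, β+n) = Gamma(12.9+40, 1.6+14) = Gamma(52.9, 15.6).
Var = α/β² = 52.9/15.6² = 0.2174.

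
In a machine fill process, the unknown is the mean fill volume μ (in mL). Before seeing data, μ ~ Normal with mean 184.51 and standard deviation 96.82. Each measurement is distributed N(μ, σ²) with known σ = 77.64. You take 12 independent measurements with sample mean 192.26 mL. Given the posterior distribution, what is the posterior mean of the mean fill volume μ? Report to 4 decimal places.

191.8658

For Normal data with known variance σ², a Normal(μ₀, σ₀²) prior on μ is conjugate. Posterior precision = 1/σ₀² + n/σ²; posterior mean is the precision-weighted average of μ₀ and x̄.
n·x̄ = 12·192.26 = 2307.12.
σ₀² = 96.82² = 9374.1124, σ² = 77.64² = 6027.9696; σ² + n·σ₀² = 6027.9696 + 12·9374.1124 = 118517.3184.
Posterior mean = (μ₀/σ₀² + n·x̄/σ²)/(1/σ₀² + n/σ²) = (σ²·μ₀ + σ₀²·n·x̄)/(σ² + n·σ₀²) = (6027.9696·184.51 + 9374.1124·2307.12)/118517.3184 = 22739422.871184/118517.3184 = 191.8658.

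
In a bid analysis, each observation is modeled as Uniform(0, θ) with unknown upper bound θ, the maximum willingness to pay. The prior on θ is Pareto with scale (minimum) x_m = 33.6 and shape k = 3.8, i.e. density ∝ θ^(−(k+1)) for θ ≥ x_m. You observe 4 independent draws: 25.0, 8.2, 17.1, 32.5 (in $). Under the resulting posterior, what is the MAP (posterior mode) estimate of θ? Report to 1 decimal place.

A Pareto(scale x_m, shape k) prior on the upper bound θ of Uniform(0, θ) is conjugate: posterior is Pareto(max(x_m, max xᵢ), k + n).
Sample maximum = 32.5; prior scale x_m = 33.6 → posterior scale = max = 33.6.
Posterior shape = 3.8 + 4 = 7.8.
The Pareto density is decreasing on [x_m, ∞), so the mode is x_m = 33.6.

33.6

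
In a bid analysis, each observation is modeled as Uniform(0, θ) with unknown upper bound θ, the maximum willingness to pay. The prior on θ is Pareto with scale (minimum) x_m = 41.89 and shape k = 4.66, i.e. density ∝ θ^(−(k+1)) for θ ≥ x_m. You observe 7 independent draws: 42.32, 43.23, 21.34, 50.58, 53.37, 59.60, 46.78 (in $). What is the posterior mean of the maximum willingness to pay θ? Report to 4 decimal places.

65.1910

A Pareto(scale x_m, shape k) prior on the upper bound θ of Uniform(0, θ) is conjugate: posterior is Pareto(max(x_m, max xᵢ), k + n).
Sample maximum = 59.60; prior scale x_m = 41.89 → posterior scale = max = 59.60.
Posterior shape = 4.66 + 7 = 11.66.
E[θ|data] = k·x_m/(k−1) = 11.66·59.60/10.66 = 65.1910.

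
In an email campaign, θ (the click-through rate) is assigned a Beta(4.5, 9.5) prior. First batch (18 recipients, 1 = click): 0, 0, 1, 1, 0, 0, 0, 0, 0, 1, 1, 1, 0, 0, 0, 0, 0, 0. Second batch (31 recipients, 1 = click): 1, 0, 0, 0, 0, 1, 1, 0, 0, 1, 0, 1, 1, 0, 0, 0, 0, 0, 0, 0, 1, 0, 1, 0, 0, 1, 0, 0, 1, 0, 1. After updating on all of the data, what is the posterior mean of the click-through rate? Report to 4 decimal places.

0.3254

The Beta prior is conjugate to a Binomial/Bernoulli likelihood; the update adds successes to α and failures to β.
After batch 1: Beta(4.5+5, 9.5+13) = Beta(9.5, 22.5).
After batch 2: Beta(9.5+11, 22.5+20) = Beta(20.5, 42.5).
Posterior mean = α/(α+β) = 20.5/63.0 = 0.3254.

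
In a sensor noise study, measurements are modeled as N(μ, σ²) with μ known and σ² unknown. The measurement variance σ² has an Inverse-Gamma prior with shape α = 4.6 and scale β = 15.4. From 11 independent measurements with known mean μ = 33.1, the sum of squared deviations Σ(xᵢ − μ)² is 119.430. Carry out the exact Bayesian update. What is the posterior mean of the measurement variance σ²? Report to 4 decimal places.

8.2544

With known mean μ and an Inverse-Gamma(α, β) prior on σ², the Normal likelihood is conjugate: posterior is Inv-Gamma(α + n/2, β + Σ(xᵢ−μ)²/2).
Posterior: Inv-Gamma(4.6 + 11/2, 15.4 + 119.430/2) = Inv-Gamma(10.10, 75.1150).
E[σ²|data] = β/(α−1) = 75.1150/9.10 = 8.2544.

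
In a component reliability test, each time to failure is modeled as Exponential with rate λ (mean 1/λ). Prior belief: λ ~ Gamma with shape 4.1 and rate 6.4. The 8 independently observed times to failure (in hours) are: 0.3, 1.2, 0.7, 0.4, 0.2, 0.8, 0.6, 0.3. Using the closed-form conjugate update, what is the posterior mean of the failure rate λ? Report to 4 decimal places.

1.1101

With a Gamma(shape α, rate β) prior on the exponential rate λ, the posterior after n observations with total T = Σxᵢ is Gamma(α+n, β+T).
Sum of observations T = 4.5 hours; n = 8.
Posterior: Gamma(4.1+8, 6.4+4.5) = Gamma(12.1, 10.9).
Posterior mean of λ = α/β = 12.1/10.9 = 1.1101.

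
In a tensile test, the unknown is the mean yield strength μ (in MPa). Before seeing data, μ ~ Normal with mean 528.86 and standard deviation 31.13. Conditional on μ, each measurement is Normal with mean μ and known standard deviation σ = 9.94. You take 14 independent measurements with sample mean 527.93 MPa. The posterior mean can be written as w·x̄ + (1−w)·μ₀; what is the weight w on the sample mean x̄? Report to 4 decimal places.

For Normal data with known variance σ², a Normal(μ₀, σ₀²) prior on μ is conjugate. Posterior precision = 1/σ₀² + n/σ²; posterior mean is the precision-weighted average of μ₀ and x̄.
σ₀² = 31.13² = 969.0769, σ² = 9.94² = 98.8036. Prior precision 1/σ₀² = 1/969.0769; data precision n/σ² = 14/98.8036.
w = (n/σ²)/(1/σ₀² + n/σ²) = n·σ₀²/(σ² + n·σ₀²) = 14·969.0769/(98.8036 + 14·969.0769) = 13567.0766/13665.8802 = 0.9928.

0.9928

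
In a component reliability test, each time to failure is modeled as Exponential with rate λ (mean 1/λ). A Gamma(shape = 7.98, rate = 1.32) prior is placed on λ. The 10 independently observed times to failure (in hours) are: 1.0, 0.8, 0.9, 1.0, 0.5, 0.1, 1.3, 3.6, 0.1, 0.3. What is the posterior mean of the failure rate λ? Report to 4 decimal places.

1.6465

With a Gamma(shape α, rate β) prior on the exponential rate λ, the posterior after n observations with total T = Σxᵢ is Gamma(α+n, β+T).
Sum of observations T = 9.6 hours; n = 10.
Posterior: Gamma(7.98+10, 1.32+9.6) = Gamma(17.98, 10.92).
Posterior mean of λ = α/β = 17.98/10.92 = 1.6465.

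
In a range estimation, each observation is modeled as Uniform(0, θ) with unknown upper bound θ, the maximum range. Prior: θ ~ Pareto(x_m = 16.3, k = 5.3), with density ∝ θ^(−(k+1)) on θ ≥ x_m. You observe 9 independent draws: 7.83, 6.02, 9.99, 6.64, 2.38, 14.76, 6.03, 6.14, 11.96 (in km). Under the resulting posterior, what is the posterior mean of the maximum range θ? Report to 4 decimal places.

A Pareto(scale x_m, shape k) prior on the upper bound θ of Uniform(0, θ) is conjugate: posterior is Pareto(max(x_m, max xᵢ), k + n).
Sample maximum = 14.76; prior scale x_m = 16.3 → posterior scale = max = 16.30.
Posterior shape = 5.3 + 9 = 14.3.
E[θ|data] = k·x_m/(k−1) = 14.3·16.30/13.3 = 17.5256.

17.5256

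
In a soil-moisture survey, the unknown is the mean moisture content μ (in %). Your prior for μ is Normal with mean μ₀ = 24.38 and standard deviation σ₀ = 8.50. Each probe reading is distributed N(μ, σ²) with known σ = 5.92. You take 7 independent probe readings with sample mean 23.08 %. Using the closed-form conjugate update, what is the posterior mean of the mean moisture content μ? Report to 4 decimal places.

23.1642

For Normal data with known variance σ², a Normal(μ₀, σ₀²) prior on μ is conjugate. Posterior precision = 1/σ₀² + n/σ²; posterior mean is the precision-weighted average of μ₀ and x̄.
n·x̄ = 7·23.08 = 161.56.
σ₀² = 8.50² = 72.25, σ² = 5.92² = 35.0464; σ² + n·σ₀² = 35.0464 + 7·72.25 = 540.7964.
Posterior mean = (μ₀/σ₀² + n·x̄/σ²)/(1/σ₀² + n/σ²) = (σ²·μ₀ + σ₀²·n·x̄)/(σ² + n·σ₀²) = (35.0464·24.38 + 72.25·161.56)/540.7964 = 12527.141232/540.7964 = 23.1642.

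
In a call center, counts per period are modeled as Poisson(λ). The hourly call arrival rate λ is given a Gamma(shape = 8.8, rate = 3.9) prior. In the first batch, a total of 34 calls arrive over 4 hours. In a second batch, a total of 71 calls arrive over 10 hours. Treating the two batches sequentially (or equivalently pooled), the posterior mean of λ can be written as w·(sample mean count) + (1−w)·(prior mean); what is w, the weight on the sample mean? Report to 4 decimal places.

With a Gamma(shape α, rate β) prior, the Poisson likelihood is conjugate: the posterior is Gamma(α + ΣXᵢ, β + n).
Total number of hours: n = 4 + 10 = 14.
Posterior mean = (α₀+S)/(β₀+n) = [n/(β₀+n)]·(S/n) + [β₀/(β₀+n)]·(α₀/β₀), so only n and β₀ enter the weight.
Weight on data w = n/(β₀+n) = 14/(3.9+14) = 14/17.9 = 0.7821.

0.7821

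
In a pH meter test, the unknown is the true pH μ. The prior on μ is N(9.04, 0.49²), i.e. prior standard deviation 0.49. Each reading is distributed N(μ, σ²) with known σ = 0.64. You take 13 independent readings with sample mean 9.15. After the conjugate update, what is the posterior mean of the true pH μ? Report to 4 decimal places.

For Normal data with known variance σ², a Normal(μ₀, σ₀²) prior on μ is conjugate. Posterior precision = 1/σ₀² + n/σ²; posterior mean is the precision-weighted average of μ₀ and x̄.
n·x̄ = 13·9.15 = 118.95.
σ₀² = 0.49² = 0.2401, σ² = 0.64² = 0.4096; σ² + n·σ₀² = 0.4096 + 13·0.2401 = 3.5309.
Posterior mean = (μ₀/σ₀² + n·x̄/σ²)/(1/σ₀² + n/σ²) = (σ²·μ₀ + σ₀²·n·x̄)/(σ² + n·σ₀²) = (0.4096·9.04 + 0.2401·118.95)/3.5309 = 32.262679/3.5309 = 9.1372.

9.1372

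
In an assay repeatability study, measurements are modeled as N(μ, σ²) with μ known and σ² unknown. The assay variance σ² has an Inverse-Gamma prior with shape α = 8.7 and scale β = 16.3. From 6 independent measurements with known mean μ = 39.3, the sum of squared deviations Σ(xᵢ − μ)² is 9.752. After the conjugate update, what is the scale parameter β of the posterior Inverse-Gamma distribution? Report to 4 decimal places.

21.1760

With known mean μ and an Inverse-Gamma(α, β) prior on σ², the Normal likelihood is conjugate: posterior is Inv-Gamma(α + n/2, β + Σ(xᵢ−μ)²/2).
Posterior: Inv-Gamma(8.7 + 6/2, 16.3 + 9.752/2) = Inv-Gamma(11.70, 21.1760).
Posterior β = 21.1760.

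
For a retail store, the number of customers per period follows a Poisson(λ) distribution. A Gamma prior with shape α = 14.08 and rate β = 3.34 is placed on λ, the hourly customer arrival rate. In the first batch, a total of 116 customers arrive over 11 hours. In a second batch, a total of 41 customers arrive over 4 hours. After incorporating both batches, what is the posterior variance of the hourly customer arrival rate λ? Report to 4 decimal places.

With a Gamma(shape α, rate β) prior, the Poisson likelihood is conjugate: the posterior is Gamma(α + ΣXᵢ, β + n).
After batch 1: Gamma(α+S, β+n) = Gamma(14.08+116, 3.34+11) = Gamma(130.08, 14.34).
After batch 2: Gamma(α+S, β+n) = Gamma(130.08+41, 14.34+4) = Gamma(171.08, 18.34).
Var = α/β² = 171.08/18.34² = 0.5086.

0.5086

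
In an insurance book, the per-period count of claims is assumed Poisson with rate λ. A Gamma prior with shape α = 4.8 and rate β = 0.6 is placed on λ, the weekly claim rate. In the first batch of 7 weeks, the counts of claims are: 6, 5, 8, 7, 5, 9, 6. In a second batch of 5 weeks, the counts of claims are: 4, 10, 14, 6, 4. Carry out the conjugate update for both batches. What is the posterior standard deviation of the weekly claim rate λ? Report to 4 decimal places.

0.7479

With a Gamma(shape α, rate β) prior, the Poisson likelihood is conjugate: the posterior is Gamma(α + ΣXᵢ, β + n).
Batch 1: sum of counts S = 46 over n = 7 weeks.
After batch 1: Gamma(α+S, β+n) = Gamma(4.8+46, 0.6+7) = Gamma(50.8, 7.6).
Batch 2: sum of counts S = 38 over n = 5 weeks.
After batch 2: Gamma(α+S, β+n) = Gamma(50.8+38, 7.6+5) = Gamma(88.8, 12.6).
SD = √α/β = √88.8/12.6 = 0.7479.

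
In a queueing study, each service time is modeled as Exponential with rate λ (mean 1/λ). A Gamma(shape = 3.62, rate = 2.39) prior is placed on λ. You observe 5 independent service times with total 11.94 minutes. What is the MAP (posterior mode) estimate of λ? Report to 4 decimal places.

With a Gamma(shape α, rate β) prior on the exponential rate λ, the posterior after n observations with total T = Σxᵢ is Gamma(α+n, β+T).
Posterior: Gamma(3.62+5, 2.39+11.94) = Gamma(8.62, 14.33).
Mode = (α−1)/β = 0.5318.

0.5318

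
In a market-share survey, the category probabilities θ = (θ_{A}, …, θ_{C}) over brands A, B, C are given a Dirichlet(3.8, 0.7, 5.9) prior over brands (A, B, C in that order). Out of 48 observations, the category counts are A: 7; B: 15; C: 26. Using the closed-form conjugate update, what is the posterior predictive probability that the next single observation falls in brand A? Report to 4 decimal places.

The Dirichlet prior is conjugate to the Multinomial likelihood: each posterior αⱼ = prior αⱼ + observed count nⱼ.
Posterior concentration: (10.8, 15.7, 31.9), total = 58.4.
P(next = A | data) = α_{A}/Σα = 0.1849.

0.1849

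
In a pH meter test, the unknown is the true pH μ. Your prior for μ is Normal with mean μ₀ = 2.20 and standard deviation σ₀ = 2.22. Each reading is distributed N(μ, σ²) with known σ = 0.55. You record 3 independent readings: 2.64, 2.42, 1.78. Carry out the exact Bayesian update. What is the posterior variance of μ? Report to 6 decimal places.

For Normal data with known variance σ², a Normal(μ₀, σ₀²) prior on μ is conjugate. Posterior precision = 1/σ₀² + n/σ²; posterior mean is the precision-weighted average of μ₀ and x̄.
σ₀² = 2.22² = 4.9284, σ² = 0.55² = 0.3025; σ² + n·σ₀² = 0.3025 + 3·4.9284 = 15.0877.
Posterior precision = 1/σ₀² + n/σ² = 1/4.9284 + 3/0.3025 = (σ² + n·σ₀²)/(σ₀²σ²) = 15.0877/(4.9284·0.3025); posterior variance σₙ² = σ₀²σ²/(σ² + n·σ₀²) = 4.9284·0.3025/15.0877 = 0.098812.

0.098812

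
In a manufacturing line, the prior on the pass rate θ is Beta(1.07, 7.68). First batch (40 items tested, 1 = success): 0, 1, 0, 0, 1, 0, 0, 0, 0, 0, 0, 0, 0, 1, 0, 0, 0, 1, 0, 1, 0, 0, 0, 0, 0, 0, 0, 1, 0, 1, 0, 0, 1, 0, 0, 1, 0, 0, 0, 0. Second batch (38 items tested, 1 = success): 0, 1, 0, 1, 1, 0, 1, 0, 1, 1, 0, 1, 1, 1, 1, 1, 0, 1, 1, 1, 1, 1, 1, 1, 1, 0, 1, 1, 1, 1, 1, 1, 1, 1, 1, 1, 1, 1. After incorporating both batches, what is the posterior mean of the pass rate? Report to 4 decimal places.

0.4734

The Beta prior is conjugate to a Binomial/Bernoulli likelihood; the update adds successes to α and failures to β.
After batch 1: Beta(1.07+9, 7.68+31) = Beta(10.07, 38.68).
After batch 2: Beta(10.07+31, 38.68+7) = Beta(41.07, 45.68).
Posterior mean = α/(α+β) = 41.07/86.75 = 0.4734.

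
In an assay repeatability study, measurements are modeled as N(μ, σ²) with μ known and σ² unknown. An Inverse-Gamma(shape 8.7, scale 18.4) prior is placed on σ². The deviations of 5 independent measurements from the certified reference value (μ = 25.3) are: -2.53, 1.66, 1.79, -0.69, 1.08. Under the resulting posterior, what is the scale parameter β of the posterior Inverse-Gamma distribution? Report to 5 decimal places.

With known mean μ and an Inverse-Gamma(α, β) prior on σ², the Normal likelihood is conjugate: posterior is Inv-Gamma(α + n/2, β + Σ(xᵢ−μ)²/2).
Σ(xᵢ−μ)² = (-2.53)² + (1.66)² + (1.79)² + (-0.69)² + (1.08)² = 14.0031.
Posterior: Inv-Gamma(8.7 + 5/2, 18.4 + 14.0031/2) = Inv-Gamma(11.20, 25.40155).
Posterior β = 25.40155.

25.40155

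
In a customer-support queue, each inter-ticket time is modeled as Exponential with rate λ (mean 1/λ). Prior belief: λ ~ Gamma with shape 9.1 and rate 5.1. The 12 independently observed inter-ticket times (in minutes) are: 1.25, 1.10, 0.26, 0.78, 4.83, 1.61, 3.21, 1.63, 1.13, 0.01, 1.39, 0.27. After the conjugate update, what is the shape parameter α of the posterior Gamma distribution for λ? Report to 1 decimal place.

21.1

With a Gamma(shape α, rate β) prior on the exponential rate λ, the posterior after n observations with total T = Σxᵢ is Gamma(α+n, β+T).
Sum of observations T = 17.47 minutes; n = 12.
Posterior: Gamma(9.1+12, 5.1+17.47) = Gamma(21.1, 22.57).
Posterior α = 21.1.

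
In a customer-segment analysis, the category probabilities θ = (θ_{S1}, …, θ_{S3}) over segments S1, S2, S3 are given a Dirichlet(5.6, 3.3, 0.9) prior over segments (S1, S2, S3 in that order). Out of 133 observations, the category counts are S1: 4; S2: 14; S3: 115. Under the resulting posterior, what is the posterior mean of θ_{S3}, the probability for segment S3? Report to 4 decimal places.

The Dirichlet prior is conjugate to the Multinomial likelihood: each posterior αⱼ = prior αⱼ + observed count nⱼ.
Posterior concentration: (9.6, 17.3, 115.9), total = 142.8.
E[θ_{S3}|data] = α_{S3}/Σα = 115.9/142.8 = 0.8116.

0.8116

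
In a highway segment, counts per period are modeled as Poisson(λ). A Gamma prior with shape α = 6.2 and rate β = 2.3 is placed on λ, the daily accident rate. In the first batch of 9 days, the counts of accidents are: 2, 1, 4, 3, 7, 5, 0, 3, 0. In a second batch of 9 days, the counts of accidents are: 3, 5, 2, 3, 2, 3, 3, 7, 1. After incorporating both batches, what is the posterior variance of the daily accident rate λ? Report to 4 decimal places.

0.1461

With a Gamma(shape α, rate β) prior, the Poisson likelihood is conjugate: the posterior is Gamma(α + ΣXᵢ, β + n).
Batch 1: sum of counts S = 25 over n = 9 days.
After batch 1: Gamma(α+S, β+n) = Gamma(6.2+25, 2.3+9) = Gamma(31.2, 11.3).
Batch 2: sum of counts S = 29 over n = 9 days.
After batch 2: Gamma(α+S, β+n) = Gamma(31.2+29, 11.3+9) = Gamma(60.2, 20.3).
Var = α/β² = 60.2/20.3² = 0.1461.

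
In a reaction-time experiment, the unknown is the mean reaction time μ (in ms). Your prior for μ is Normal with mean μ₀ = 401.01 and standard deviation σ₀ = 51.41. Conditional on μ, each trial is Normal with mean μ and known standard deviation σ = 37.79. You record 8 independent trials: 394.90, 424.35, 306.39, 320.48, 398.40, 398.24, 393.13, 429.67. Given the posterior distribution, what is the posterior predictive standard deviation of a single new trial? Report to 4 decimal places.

39.9412

For Normal data with known variance σ², a Normal(μ₀, σ₀²) prior on μ is conjugate. Posterior precision = 1/σ₀² + n/σ²; posterior mean is the precision-weighted average of μ₀ and x̄.
σ₀² = 51.41² = 2642.9881, σ² = 37.79² = 1428.0841; σ² + n·σ₀² = 1428.0841 + 8·2642.9881 = 22571.9889.
Posterior precision = 1/σ₀² + n/σ² = 1/2642.9881 + 8/1428.0841 = (σ² + n·σ₀²)/(σ₀²σ²) = 22571.9889/(2642.9881·1428.0841); posterior variance σₙ² = σ₀²σ²/(σ² + n·σ₀²) = 2642.9881·1428.0841/22571.9889 = 167.216513.
Predictive variance for one new observation = σₙ² + σ² = 2642.9881·1428.0841/22571.9889 + 1428.0841 = σ²·(σ₀² + 22571.9889)/22571.9889 = 1428.0841·25214.977/22571.9889 = 1595.300613; SD = √(1428.0841·25214.977/22571.9889) = 39.9412.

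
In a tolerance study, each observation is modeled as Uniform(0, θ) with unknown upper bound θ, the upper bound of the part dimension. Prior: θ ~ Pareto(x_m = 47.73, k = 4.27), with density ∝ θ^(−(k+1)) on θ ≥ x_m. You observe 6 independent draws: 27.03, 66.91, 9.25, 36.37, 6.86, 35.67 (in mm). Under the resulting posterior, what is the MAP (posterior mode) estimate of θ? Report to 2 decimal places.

A Pareto(scale x_m, shape k) prior on the upper bound θ of Uniform(0, θ) is conjugate: posterior is Pareto(max(x_m, max xᵢ), k + n).
Sample maximum = 66.91; prior scale x_m = 47.73 → posterior scale = max = 66.91.
Posterior shape = 4.27 + 6 = 10.27.
The Pareto density is decreasing on [x_m, ∞), so the mode is x_m = 66.91.

66.91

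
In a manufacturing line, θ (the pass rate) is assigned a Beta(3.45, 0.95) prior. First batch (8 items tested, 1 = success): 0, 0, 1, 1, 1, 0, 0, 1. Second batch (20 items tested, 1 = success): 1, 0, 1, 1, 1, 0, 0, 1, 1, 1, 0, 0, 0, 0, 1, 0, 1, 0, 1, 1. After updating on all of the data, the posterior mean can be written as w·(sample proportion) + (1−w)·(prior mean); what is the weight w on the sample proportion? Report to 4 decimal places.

The Beta prior is conjugate to a Binomial/Bernoulli likelihood; the update adds successes to α and failures to β.
Total number of items tested: n = 8 + 20 = 28.
Posterior mean = (α₀+k)/(α₀+β₀+n) = [n/(α₀+β₀+n)]·(k/n) + [(α₀+β₀)/(α₀+β₀+n)]·α₀/(α₀+β₀), so only n and the prior enter the weight.
The weight on the data is w = n/(α₀+β₀+n) = 28/(3.45+0.95+28) = 28/32.40 = 0.8642.

0.8642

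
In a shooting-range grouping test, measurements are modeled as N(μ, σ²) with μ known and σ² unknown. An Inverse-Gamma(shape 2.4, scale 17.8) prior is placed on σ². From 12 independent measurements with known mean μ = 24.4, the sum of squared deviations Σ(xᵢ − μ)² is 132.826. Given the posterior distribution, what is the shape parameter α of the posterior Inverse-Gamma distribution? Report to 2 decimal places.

8.40

With known mean μ and an Inverse-Gamma(α, β) prior on σ², the Normal likelihood is conjugate: posterior is Inv-Gamma(α + n/2, β + Σ(xᵢ−μ)²/2).
Posterior: Inv-Gamma(2.4 + 12/2, 17.8 + 132.826/2) = Inv-Gamma(8.40, 84.2130).
Posterior α = 8.40.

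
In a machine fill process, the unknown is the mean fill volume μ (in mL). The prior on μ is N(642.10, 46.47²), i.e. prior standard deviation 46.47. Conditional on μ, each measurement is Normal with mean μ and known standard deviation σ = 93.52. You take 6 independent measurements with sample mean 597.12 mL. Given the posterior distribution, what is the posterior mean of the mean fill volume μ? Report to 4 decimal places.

For Normal data with known variance σ², a Normal(μ₀, σ₀²) prior on μ is conjugate. Posterior precision = 1/σ₀² + n/σ²; posterior mean is the precision-weighted average of μ₀ and x̄.
n·x̄ = 6·597.12 = 3582.72.
σ₀² = 46.47² = 2159.4609, σ² = 93.52² = 8745.9904; σ² + n·σ₀² = 8745.9904 + 6·2159.4609 = 21702.7558.
Posterior mean = (μ₀/σ₀² + n·x̄/σ²)/(1/σ₀² + n/σ²) = (σ²·μ₀ + σ₀²·n·x̄)/(σ² + n·σ₀²) = (8745.9904·642.10 + 2159.4609·3582.72)/21702.7558 = 13352544.191488/21702.7558 = 615.2465.

615.2465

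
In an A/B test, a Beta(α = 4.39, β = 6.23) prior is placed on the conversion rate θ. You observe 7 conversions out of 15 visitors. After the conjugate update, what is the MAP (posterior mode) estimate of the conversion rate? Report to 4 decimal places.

The Beta prior is conjugate to a Binomial/Bernoulli likelihood; the update adds successes to α and failures to β.
Posterior: Beta(α+k, β+n−k) = Beta(4.39+7, 6.23+8) = Beta(11.39, 14.23).
Mode of Beta(a,b) for a,b>1 is (a−1)/(a+b−2) = 10.39/23.62 = 0.4399.

0.4399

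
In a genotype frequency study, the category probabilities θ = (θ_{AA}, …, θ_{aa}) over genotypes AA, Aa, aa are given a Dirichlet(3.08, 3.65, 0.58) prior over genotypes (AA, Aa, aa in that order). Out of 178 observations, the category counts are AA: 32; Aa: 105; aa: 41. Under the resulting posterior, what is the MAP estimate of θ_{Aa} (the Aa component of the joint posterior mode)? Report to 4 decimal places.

The Dirichlet prior is conjugate to the Multinomial likelihood: each posterior αⱼ = prior αⱼ + observed count nⱼ.
Posterior concentration: (35.08, 108.65, 41.58), total = 185.31.
Joint mode component: (α_{Aa}−1)/(Σα−K) = 107.65/182.31 = 0.5905.

0.5905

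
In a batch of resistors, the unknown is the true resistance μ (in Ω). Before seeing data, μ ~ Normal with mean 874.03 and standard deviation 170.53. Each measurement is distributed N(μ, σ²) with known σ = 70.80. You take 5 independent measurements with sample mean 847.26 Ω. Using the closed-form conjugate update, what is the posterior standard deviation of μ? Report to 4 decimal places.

31.1307

For Normal data with known variance σ², a Normal(μ₀, σ₀²) prior on μ is conjugate. Posterior precision = 1/σ₀² + n/σ²; posterior mean is the precision-weighted average of μ₀ and x̄.
σ₀² = 170.53² = 29080.4809, σ² = 70.80² = 5012.64; σ² + n·σ₀² = 5012.64 + 5·29080.4809 = 150415.0445.
Posterior precision = 1/σ₀² + n/σ² = 1/29080.4809 + 5/5012.64 = (σ² + n·σ₀²)/(σ₀²σ²) = 150415.0445/(29080.4809·5012.64); posterior variance σₙ² = σ₀²σ²/(σ² + n·σ₀²) = 29080.4809·5012.64/150415.0445 = 969.118364.
Posterior SD = √σₙ² = √(29080.4809·5012.64/150415.0445) = 31.1307.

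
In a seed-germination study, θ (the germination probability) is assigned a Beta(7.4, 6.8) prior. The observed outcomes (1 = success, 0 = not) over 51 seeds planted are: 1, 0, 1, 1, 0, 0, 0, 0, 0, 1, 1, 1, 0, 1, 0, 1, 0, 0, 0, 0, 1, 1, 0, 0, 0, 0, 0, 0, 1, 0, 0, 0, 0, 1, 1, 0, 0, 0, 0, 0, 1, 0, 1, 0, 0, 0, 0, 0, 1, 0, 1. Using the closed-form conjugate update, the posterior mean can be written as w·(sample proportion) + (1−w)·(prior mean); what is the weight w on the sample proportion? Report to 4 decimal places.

0.7822

The Beta prior is conjugate to a Binomial/Bernoulli likelihood; the update adds successes to α and failures to β.
Posterior mean = (α₀+k)/(α₀+β₀+n) = [n/(α₀+β₀+n)]·(k/n) + [(α₀+β₀)/(α₀+β₀+n)]·α₀/(α₀+β₀), so only n and the prior enter the weight.
The weight on the data is w = n/(α₀+β₀+n) = 51/(7.4+6.8+51) = 51/65.2 = 0.7822.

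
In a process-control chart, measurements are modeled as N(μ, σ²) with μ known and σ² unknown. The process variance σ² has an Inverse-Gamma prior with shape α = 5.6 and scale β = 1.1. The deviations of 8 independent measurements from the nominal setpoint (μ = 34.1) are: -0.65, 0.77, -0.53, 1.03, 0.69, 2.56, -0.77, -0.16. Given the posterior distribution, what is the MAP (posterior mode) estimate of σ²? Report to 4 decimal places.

0.5757

With known mean μ and an Inverse-Gamma(α, β) prior on σ², the Normal likelihood is conjugate: posterior is Inv-Gamma(α + n/2, β + Σ(xᵢ−μ)²/2).
Σ(xᵢ−μ)² = (-0.65)² + (0.77)² + (-0.53)² + (1.03)² + (0.69)² + (2.56)² + (-0.77)² + (-0.16)² = 10.0054.
Posterior: Inv-Gamma(5.6 + 8/2, 1.1 + 10.0054/2) = Inv-Gamma(9.60, 6.10270).
Mode = β/(α+1) = 6.10270/10.60 = 0.5757.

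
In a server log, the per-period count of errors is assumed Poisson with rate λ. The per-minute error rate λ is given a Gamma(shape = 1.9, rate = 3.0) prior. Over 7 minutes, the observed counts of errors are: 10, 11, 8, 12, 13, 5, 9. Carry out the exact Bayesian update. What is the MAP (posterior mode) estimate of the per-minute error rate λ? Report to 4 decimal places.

6.8900

With a Gamma(shape α, rate β) prior, the Poisson likelihood is conjugate: the posterior is Gamma(α + ΣXᵢ, β + n).
Sum of counts S = 68 over n = 7 minutes.
Posterior: Gamma(α+S, β+n) = Gamma(1.9+68, 3.0+7) = Gamma(69.9, 10.0).
Mode of Gamma(α,β) for α≥1 is (α−1)/β = 68.9/10.0 = 6.8900.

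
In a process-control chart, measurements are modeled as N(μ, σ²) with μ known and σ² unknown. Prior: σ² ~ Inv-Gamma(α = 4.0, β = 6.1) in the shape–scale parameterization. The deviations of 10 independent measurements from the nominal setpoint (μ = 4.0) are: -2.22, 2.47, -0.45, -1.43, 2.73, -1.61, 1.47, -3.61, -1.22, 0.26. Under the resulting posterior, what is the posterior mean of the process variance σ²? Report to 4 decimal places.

With known mean μ and an Inverse-Gamma(α, β) prior on σ², the Normal likelihood is conjugate: posterior is Inv-Gamma(α + n/2, β + Σ(xᵢ−μ)²/2).
Σ(xᵢ−μ)² = (-2.22)² + (2.47)² + (-0.45)² + (-1.43)² + (2.73)² + (-1.61)² + (1.47)² + (-3.61)² + (-1.22)² + (0.26)² = 40.0707.
Posterior: Inv-Gamma(4.0 + 10/2, 6.1 + 40.0707/2) = Inv-Gamma(9.00, 26.13535).
E[σ²|data] = β/(α−1) = 26.13535/8.00 = 3.2669.

3.2669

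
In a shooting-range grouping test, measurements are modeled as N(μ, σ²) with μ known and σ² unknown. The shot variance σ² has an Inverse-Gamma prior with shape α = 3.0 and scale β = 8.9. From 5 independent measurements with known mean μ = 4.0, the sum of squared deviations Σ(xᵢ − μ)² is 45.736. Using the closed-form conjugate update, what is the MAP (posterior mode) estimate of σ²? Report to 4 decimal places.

With known mean μ and an Inverse-Gamma(α, β) prior on σ², the Normal likelihood is conjugate: posterior is Inv-Gamma(α + n/2, β + Σ(xᵢ−μ)²/2).
Posterior: Inv-Gamma(3.0 + 5/2, 8.9 + 45.736/2) = Inv-Gamma(5.50, 31.7680).
Mode = β/(α+1) = 31.7680/6.50 = 4.8874.

4.8874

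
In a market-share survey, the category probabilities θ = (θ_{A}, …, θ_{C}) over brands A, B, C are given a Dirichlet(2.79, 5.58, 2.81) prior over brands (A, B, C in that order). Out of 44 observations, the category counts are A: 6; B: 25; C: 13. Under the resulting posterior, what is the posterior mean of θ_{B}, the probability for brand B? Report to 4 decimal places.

0.5542

The Dirichlet prior is conjugate to the Multinomial likelihood: each posterior αⱼ = prior αⱼ + observed count nⱼ.
Posterior concentration: (8.79, 30.58, 15.81), total = 55.18.
E[θ_{B}|data] = α_{B}/Σα = 30.58/55.18 = 0.5542.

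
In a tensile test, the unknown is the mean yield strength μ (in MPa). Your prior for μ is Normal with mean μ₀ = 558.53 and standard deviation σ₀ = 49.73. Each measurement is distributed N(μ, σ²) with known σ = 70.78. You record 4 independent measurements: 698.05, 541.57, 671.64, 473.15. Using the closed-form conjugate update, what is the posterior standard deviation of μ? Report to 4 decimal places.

For Normal data with known variance σ², a Normal(μ₀, σ₀²) prior on μ is conjugate. Posterior precision = 1/σ₀² + n/σ²; posterior mean is the precision-weighted average of μ₀ and x̄.
σ₀² = 49.73² = 2473.0729, σ² = 70.78² = 5009.8084; σ² + n·σ₀² = 5009.8084 + 4·2473.0729 = 14902.1.
Posterior precision = 1/σ₀² + n/σ² = 1/2473.0729 + 4/5009.8084 = (σ² + n·σ₀²)/(σ₀²σ²) = 14902.1/(2473.0729·5009.8084); posterior variance σₙ² = σ₀²σ²/(σ² + n·σ₀²) = 2473.0729·5009.8084/14902.1 = 831.401037.
Posterior SD = √σₙ² = √(2473.0729·5009.8084/14902.1) = 28.8340.

28.8340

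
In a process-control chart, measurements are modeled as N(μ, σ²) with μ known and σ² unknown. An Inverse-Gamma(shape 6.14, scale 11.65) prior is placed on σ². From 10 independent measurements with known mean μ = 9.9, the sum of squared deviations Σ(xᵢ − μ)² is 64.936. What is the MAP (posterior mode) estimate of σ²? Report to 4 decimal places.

With known mean μ and an Inverse-Gamma(α, β) prior on σ², the Normal likelihood is conjugate: posterior is Inv-Gamma(α + n/2, β + Σ(xᵢ−μ)²/2).
Posterior: Inv-Gamma(6.14 + 10/2, 11.65 + 64.936/2) = Inv-Gamma(11.14, 44.1180).
Mode = β/(α+1) = 44.1180/12.14 = 3.6341.

3.6341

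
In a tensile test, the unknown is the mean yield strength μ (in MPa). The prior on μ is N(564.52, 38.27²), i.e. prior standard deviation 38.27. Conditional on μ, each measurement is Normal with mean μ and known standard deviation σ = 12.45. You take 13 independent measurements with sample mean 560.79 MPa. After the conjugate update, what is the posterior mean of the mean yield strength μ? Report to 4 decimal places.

560.8201

For Normal data with known variance σ², a Normal(μ₀, σ₀²) prior on μ is conjugate. Posterior precision = 1/σ₀² + n/σ²; posterior mean is the precision-weighted average of μ₀ and x̄.
n·x̄ = 13·560.79 = 7290.27.
σ₀² = 38.27² = 1464.5929, σ² = 12.45² = 155.0025; σ² + n·σ₀² = 155.0025 + 13·1464.5929 = 19194.7102.
Posterior mean = (μ₀/σ₀² + n·x̄/σ²)/(1/σ₀² + n/σ²) = (σ²·μ₀ + σ₀²·n·x̄)/(σ² + n·σ₀²) = (155.0025·564.52 + 1464.5929·7290.27)/19194.7102 = 10764779.692383/19194.7102 = 560.8201.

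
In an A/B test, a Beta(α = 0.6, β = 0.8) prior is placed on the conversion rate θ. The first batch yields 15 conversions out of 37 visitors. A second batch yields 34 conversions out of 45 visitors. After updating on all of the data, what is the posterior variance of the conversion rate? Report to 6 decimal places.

The Beta prior is conjugate to a Binomial/Bernoulli likelihood; the update adds successes to α and failures to β.
After batch 1: Beta(0.6+15, 0.8+22) = Beta(15.6, 22.8).
After batch 2: Beta(15.6+34, 22.8+11) = Beta(49.6, 33.8).
Var = αβ/((α+β)²(α+β+1)) = 49.6·33.8/(83.4²·84.4) = 0.002856.

0.002856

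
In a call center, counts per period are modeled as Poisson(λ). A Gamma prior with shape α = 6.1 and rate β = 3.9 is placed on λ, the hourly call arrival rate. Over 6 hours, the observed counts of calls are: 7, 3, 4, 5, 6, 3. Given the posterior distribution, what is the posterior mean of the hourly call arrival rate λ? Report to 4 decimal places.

With a Gamma(shape α, rate β) prior, the Poisson likelihood is conjugate: the posterior is Gamma(α + ΣXᵢ, β + n).
Sum of counts S = 28 over n = 6 hours.
Posterior: Gamma(α+S, β+n) = Gamma(6.1+28, 3.9+6) = Gamma(34.1, 9.9).
Posterior mean = α/β = 34.1/9.9 = 3.4444.

3.4444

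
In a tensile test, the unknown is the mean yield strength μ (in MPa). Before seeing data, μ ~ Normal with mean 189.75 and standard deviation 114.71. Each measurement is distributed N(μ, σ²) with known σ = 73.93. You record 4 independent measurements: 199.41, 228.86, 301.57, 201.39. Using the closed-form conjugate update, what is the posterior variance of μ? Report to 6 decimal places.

1237.866926

For Normal data with known variance σ², a Normal(μ₀, σ₀²) prior on μ is conjugate. Posterior precision = 1/σ₀² + n/σ²; posterior mean is the precision-weighted average of μ₀ and x̄.
σ₀² = 114.71² = 13158.3841, σ² = 73.93² = 5465.6449; σ² + n·σ₀² = 5465.6449 + 4·13158.3841 = 58099.1813.
Posterior precision = 1/σ₀² + n/σ² = 1/13158.3841 + 4/5465.6449 = (σ² + n·σ₀²)/(σ₀²σ²) = 58099.1813/(13158.3841·5465.6449); posterior variance σₙ² = σ₀²σ²/(σ² + n·σ₀²) = 13158.3841·5465.6449/58099.1813 = 1237.866926.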